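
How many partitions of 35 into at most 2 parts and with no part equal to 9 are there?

They are:
35
34+1
33+2
32+3
31+4
30+5
29+6
28+7
27+8
25+10
24+11
23+12
22+13
21+14
20+15
19+16
18+17

17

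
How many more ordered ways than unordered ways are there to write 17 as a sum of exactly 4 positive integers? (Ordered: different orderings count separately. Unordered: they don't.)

521

Ordered (compositions into 4 parts): C(16,3) = 560.
Unordered (partitions into 4 parts): 39.
Difference: 560 − 39 = 521.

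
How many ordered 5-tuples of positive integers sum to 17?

1820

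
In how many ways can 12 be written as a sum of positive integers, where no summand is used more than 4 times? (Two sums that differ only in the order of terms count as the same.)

60

There are too many to list fully; the first 12 (by largest part) are:
12
11, 1
10, 2
10, 1, 1
9, 3
9, 2, 1
9, 1, 1, 1
8, 4
8, 3, 1
8, 2, 2
8, 2, 1, 1
8, 1, 1, 1, 1
…and 48 more, for 60 total.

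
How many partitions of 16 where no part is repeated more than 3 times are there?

132

A full systematic count gives 132.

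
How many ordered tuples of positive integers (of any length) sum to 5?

16

There are 4 gaps and each independently is a cut or not, giving 2^4 = 16.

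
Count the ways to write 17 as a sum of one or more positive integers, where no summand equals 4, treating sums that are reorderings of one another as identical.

Enumerating by decreasing first part gives 196 partitions in all.

196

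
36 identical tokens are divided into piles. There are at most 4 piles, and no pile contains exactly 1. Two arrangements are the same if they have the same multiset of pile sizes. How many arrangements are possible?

358

A full systematic count gives 358.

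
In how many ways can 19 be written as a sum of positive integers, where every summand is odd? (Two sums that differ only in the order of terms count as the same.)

A partial list (first 12 by largest part):
19
17+1+1
15+3+1
15+1+1+1+1
13+5+1
13+3+3
13+3+1+1+1
13+1+1+1+1+1+1
11+7+1
11+5+3
11+5+1+1+1
11+3+3+1+1
…and 42 more, for 54 total.

54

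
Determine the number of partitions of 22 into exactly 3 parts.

40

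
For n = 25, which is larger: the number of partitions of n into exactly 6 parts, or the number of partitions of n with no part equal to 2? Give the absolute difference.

Partitions of 25 into exactly 6 parts: 235.
Partitions of 25 with no part equal to 2: 703.
|235 − 703| = 468.

468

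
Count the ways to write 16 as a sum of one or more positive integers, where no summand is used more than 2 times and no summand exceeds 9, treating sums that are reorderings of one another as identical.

67

A partial list (first 12 by largest part):
9+7
9+6+1
9+5+2
9+5+1+1
9+4+3
9+4+2+1
9+3+3+1
9+3+2+2
9+3+2+1+1
8+8
8+7+1
8+6+2
…and 55 more, for 67 total.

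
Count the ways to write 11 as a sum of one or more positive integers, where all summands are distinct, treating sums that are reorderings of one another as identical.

Listing the qualifying partitions of 11:
11
10 + 1
9 + 2
8 + 3
8 + 2 + 1
7 + 4
7 + 3 + 1
6 + 5
6 + 4 + 1
6 + 3 + 2
5 + 4 + 2
5 + 3 + 2 + 1
That's 12 in total.

12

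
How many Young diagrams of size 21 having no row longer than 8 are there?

525

Direct enumeration gives 525 partitions.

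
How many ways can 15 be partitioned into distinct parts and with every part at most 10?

20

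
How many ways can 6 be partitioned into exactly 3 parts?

3

The partitions of 6 that satisfy the conditions:
4, 1, 1
3, 2, 1
2, 2, 2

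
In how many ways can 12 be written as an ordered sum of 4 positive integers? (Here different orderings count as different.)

165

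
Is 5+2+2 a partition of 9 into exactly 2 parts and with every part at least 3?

No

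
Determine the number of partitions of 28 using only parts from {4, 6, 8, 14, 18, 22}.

13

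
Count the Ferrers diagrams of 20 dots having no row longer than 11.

560

There are 560 such partitions.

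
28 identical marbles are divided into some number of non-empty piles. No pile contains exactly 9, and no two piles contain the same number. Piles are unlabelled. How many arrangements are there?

A full systematic count gives 177.

177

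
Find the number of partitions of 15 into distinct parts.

A partial list (first 12 by largest part):
15
14, 1
13, 2
12, 3
12, 2, 1
11, 4
11, 3, 1
10, 5
10, 4, 1
10, 3, 2
9, 6
9, 5, 1
…and 15 more, for 27 total.

27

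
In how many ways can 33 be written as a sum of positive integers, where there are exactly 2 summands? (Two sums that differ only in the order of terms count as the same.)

16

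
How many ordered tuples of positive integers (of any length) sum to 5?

The number of compositions of n is 2^(n−1); here 2^4 = 16.

16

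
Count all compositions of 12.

The number of compositions of n is 2^(n−1); here 2^11 = 2048.

2048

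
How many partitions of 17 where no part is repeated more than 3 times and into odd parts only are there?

18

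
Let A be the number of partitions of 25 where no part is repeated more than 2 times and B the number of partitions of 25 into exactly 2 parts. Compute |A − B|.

501

Partitions of 25 where no part is repeated more than 2 times: 513.
Partitions of 25 into exactly 2 parts: 12.
|513 − 12| = 501.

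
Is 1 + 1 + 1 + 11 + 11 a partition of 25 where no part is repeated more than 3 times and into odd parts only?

Yes

The parts sum to 25, and the condition 'no summand is used more than 3 times' holds; the condition 'every summand is odd' holds.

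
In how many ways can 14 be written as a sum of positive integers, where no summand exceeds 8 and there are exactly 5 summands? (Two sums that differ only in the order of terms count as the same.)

21

They are:
8, 3, 1, 1, 1
8, 2, 2, 1, 1
7, 4, 1, 1, 1
7, 3, 2, 1, 1
7, 2, 2, 2, 1
6, 5, 1, 1, 1
6, 4, 2, 1, 1
6, 3, 3, 1, 1
6, 3, 2, 2, 1
6, 2, 2, 2, 2
5, 5, 2, 1, 1
5, 4, 3, 1, 1
5, 4, 2, 2, 1
5, 3, 3, 2, 1
5, 3, 2, 2, 2
4, 4, 4, 1, 1
4, 4, 3, 2, 1
4, 4, 2, 2, 2
4, 3, 3, 3, 1
4, 3, 3, 2, 2
3, 3, 3, 3, 2
That's 21 in total.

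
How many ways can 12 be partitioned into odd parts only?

Enumerating:
11 + 1
9 + 3
9 + 1 + 1 + 1
7 + 5
7 + 3 + 1 + 1
7 + 1 + 1 + 1 + 1 + 1
5 + 5 + 1 + 1
5 + 3 + 3 + 1
5 + 3 + 1 + 1 + 1 + 1
5 + 1 + 1 + 1 + 1 + 1 + 1 + 1
3 + 3 + 3 + 3
3 + 3 + 3 + 1 + 1 + 1
3 + 3 + 1 + 1 + 1 + 1 + 1 + 1
3 + 1 + 1 + 1 + 1 + 1 + 1 + 1 + 1 + 1
1 + 1 + 1 + 1 + 1 + 1 + 1 + 1 + 1 + 1 + 1 + 1
That's 15 in total.

15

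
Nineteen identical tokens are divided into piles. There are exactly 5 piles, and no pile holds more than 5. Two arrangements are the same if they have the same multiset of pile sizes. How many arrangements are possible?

The partitions of 19 that satisfy the conditions:
1, 3, 5, 5, 5
2, 2, 5, 5, 5
1, 4, 4, 5, 5
2, 3, 4, 5, 5
3, 3, 3, 5, 5
2, 4, 4, 4, 5
3, 3, 4, 4, 5
3, 4, 4, 4, 4
Counting gives 8.

8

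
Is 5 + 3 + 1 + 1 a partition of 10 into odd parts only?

Yes

The parts sum to 10, and the condition 'every summand is odd' holds.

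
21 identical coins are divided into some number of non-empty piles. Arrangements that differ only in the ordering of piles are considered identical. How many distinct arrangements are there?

792

Enumerating by decreasing first part gives 792 partitions in all.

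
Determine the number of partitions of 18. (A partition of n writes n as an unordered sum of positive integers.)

385

Counting exhaustively, 385 partitions satisfy the conditions.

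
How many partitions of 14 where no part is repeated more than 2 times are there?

57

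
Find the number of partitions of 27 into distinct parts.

192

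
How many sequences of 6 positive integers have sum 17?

4368

A composition of 17 into 6 positive parts is chosen by placing 5 dividers among the 16 gaps between 17 units: C(16,5) = 4368.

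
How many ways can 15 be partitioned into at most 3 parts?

27

A partial list (first 12 by largest part):
15
1, 14
2, 13
1, 1, 13
3, 12
1, 2, 12
4, 11
1, 3, 11
2, 2, 11
5, 10
1, 4, 10
2, 3, 10
…and 15 more, for 27 total.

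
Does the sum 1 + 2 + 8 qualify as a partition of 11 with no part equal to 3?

The parts sum to 11, and the condition 'no summand equals 3' holds.

Yes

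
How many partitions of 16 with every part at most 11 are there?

219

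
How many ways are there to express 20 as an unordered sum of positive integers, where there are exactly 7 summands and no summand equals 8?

71

Counting exhaustively, 71 partitions satisfy the conditions.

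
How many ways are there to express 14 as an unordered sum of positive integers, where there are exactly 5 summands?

23

Enumerating:
10 + 1 + 1 + 1 + 1
9 + 2 + 1 + 1 + 1
8 + 3 + 1 + 1 + 1
8 + 2 + 2 + 1 + 1
7 + 4 + 1 + 1 + 1
7 + 3 + 2 + 1 + 1
7 + 2 + 2 + 2 + 1
6 + 5 + 1 + 1 + 1
6 + 4 + 2 + 1 + 1
6 + 3 + 3 + 1 + 1
6 + 3 + 2 + 2 + 1
6 + 2 + 2 + 2 + 2
5 + 5 + 2 + 1 + 1
5 + 4 + 3 + 1 + 1
5 + 4 + 2 + 2 + 1
5 + 3 + 3 + 2 + 1
5 + 3 + 2 + 2 + 2
4 + 4 + 4 + 1 + 1
4 + 4 + 3 + 2 + 1
4 + 4 + 2 + 2 + 2
4 + 3 + 3 + 3 + 1
4 + 3 + 3 + 2 + 2
3 + 3 + 3 + 3 + 2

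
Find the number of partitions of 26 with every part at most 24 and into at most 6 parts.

Counting exhaustively, 707 partitions satisfy the conditions.

707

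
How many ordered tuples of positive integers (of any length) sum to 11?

1024

The number of compositions of n is 2^(n−1); here 2^10 = 1024.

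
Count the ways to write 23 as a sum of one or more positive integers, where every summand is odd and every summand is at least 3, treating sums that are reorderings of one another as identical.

The partitions of 23 that satisfy the conditions:
23
17+3+3
15+5+3
13+7+3
13+5+5
11+9+3
11+7+5
11+3+3+3+3
9+9+5
9+7+7
9+5+3+3+3
7+7+3+3+3
7+5+5+3+3
5+5+5+5+3
5+3+3+3+3+3+3
That's 15 in total.

15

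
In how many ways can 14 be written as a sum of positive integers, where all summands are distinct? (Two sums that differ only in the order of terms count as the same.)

22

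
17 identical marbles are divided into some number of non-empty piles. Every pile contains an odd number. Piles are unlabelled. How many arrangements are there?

38

There are too many to list fully; the first 12 (by largest part) are:
17
15 + 1 + 1
13 + 3 + 1
13 + 1 + 1 + 1 + 1
11 + 5 + 1
11 + 3 + 3
11 + 3 + 1 + 1 + 1
11 + 1 + 1 + 1 + 1 + 1 + 1
9 + 7 + 1
9 + 5 + 3
9 + 5 + 1 + 1 + 1
9 + 3 + 3 + 1 + 1
…and 26 more, for 38 total.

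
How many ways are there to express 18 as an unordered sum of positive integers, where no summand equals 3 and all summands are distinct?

A partial list (first 12 by largest part):
18
17+1
16+2
15+2+1
14+4
13+5
13+4+1
12+6
12+5+1
12+4+2
11+7
11+6+1
…and 17 more, for 29 total.

29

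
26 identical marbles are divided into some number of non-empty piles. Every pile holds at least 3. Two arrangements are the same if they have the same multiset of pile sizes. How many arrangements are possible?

158

A full systematic count gives 158.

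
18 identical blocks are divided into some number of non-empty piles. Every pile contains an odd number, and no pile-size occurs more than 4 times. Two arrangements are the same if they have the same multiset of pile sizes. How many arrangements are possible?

26

A partial list (first 12 by largest part):
17 + 1
15 + 3
15 + 1 + 1 + 1
13 + 5
13 + 3 + 1 + 1
11 + 7
11 + 5 + 1 + 1
11 + 3 + 3 + 1
11 + 3 + 1 + 1 + 1 + 1
9 + 9
9 + 7 + 1 + 1
9 + 5 + 3 + 1
…and 14 more, for 26 total.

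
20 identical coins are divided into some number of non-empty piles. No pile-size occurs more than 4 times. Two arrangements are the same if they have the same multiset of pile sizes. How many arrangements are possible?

409

A full systematic count gives 409.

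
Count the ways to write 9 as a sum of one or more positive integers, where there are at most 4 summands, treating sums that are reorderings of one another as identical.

18

The partitions of 9 that satisfy the conditions:
9
1+8
2+7
1+1+7
3+6
1+2+6
1+1+1+6
4+5
1+3+5
2+2+5
1+1+2+5
1+4+4
2+3+4
1+1+3+4
1+2+2+4
3+3+3
1+2+3+3
2+2+2+3
That's 18 in total.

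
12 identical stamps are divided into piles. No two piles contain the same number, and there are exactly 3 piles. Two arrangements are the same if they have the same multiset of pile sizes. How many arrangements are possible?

The partitions of 12 that satisfy the conditions:
9+2+1
8+3+1
7+4+1
7+3+2
6+5+1
6+4+2
5+4+3
That's 7 in total.

7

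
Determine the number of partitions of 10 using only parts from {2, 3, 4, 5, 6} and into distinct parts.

2

The partitions of 10 that satisfy the conditions:
6, 4
5, 3, 2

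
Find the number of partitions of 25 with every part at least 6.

Enumerating:
25
19,6
18,7
17,8
16,9
15,10
14,11
13,12
13,6,6
12,7,6
11,8,6
11,7,7
10,9,6
10,8,7
9,9,7
9,8,8
7,6,6,6

17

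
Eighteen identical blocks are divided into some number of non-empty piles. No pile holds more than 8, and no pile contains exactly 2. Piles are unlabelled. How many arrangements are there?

102

Counting exhaustively, 102 partitions satisfy the conditions.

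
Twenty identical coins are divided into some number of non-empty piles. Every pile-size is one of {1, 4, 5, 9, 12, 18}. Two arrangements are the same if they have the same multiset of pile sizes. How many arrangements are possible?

A partial list (first 12 by largest part):
1, 1, 18
1, 1, 1, 5, 12
4, 4, 12
1, 1, 1, 1, 4, 12
1, 1, 1, 1, 1, 1, 1, 1, 12
1, 1, 9, 9
1, 5, 5, 9
1, 1, 4, 5, 9
1, 1, 1, 1, 1, 1, 5, 9
1, 1, 1, 4, 4, 9
1, 1, 1, 1, 1, 1, 1, 4, 9
1, 1, 1, 1, 1, 1, 1, 1, 1, 1, 1, 9
…and 16 more, for 28 total.

28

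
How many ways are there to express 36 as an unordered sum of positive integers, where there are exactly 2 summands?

18

Enumerating:
35,1
34,2
33,3
32,4
31,5
30,6
29,7
28,8
27,9
26,10
25,11
24,12
23,13
22,14
21,15
20,16
19,17
18,18
Counting gives 18.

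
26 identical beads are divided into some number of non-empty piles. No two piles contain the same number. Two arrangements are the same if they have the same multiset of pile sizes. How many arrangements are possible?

165

Enumerating by decreasing first part gives 165 partitions in all.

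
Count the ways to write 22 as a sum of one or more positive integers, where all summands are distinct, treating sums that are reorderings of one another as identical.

Counting exhaustively, 89 partitions satisfy the conditions.

89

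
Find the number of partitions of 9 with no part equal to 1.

8

The partitions of 9 that satisfy the conditions:
9
7,2
6,3
5,4
5,2,2
4,3,2
3,3,3
3,2,2,2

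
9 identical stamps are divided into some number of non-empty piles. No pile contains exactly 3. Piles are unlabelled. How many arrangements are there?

The partitions of 9 that satisfy the conditions:
9
1 + 8
2 + 7
1 + 1 + 7
1 + 2 + 6
1 + 1 + 1 + 6
4 + 5
2 + 2 + 5
1 + 1 + 2 + 5
1 + 1 + 1 + 1 + 5
1 + 4 + 4
1 + 2 + 2 + 4
1 + 1 + 1 + 2 + 4
1 + 1 + 1 + 1 + 1 + 4
1 + 2 + 2 + 2 + 2
1 + 1 + 1 + 2 + 2 + 2
1 + 1 + 1 + 1 + 1 + 2 + 2
1 + 1 + 1 + 1 + 1 + 1 + 1 + 2
1 + 1 + 1 + 1 + 1 + 1 + 1 + 1 + 1

19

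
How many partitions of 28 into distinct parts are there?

222

A full systematic count gives 222.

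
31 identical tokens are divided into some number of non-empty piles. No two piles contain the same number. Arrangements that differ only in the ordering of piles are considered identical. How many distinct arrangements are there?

There are 340 such partitions.

340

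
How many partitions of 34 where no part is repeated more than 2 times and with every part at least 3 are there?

Enumerating by decreasing first part gives 400 partitions in all.

400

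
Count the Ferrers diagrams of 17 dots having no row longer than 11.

278

Counting exhaustively, 278 partitions satisfy the conditions.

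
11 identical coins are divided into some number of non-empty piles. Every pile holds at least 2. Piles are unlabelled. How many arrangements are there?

14

The partitions of 11 that satisfy the conditions:
11
9, 2
8, 3
7, 4
7, 2, 2
6, 5
6, 3, 2
5, 4, 2
5, 3, 3
5, 2, 2, 2
4, 4, 3
4, 3, 2, 2
3, 3, 3, 2
3, 2, 2, 2, 2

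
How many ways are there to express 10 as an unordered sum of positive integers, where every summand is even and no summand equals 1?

The partitions of 10 that satisfy the conditions:
10
8, 2
6, 4
6, 2, 2
4, 4, 2
4, 2, 2, 2
2, 2, 2, 2, 2
That's 7 in total.

7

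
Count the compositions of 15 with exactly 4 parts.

364

By stars and bars with positive parts, the count is C(14,3) = 364.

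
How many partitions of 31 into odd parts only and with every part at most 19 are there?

316

Systematic enumeration (by largest part, then next-largest, …) yields 316.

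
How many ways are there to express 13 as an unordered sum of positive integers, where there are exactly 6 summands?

Listing the qualifying partitions of 13:
8, 1, 1, 1, 1, 1
7, 2, 1, 1, 1, 1
6, 3, 1, 1, 1, 1
6, 2, 2, 1, 1, 1
5, 4, 1, 1, 1, 1
5, 3, 2, 1, 1, 1
5, 2, 2, 2, 1, 1
4, 4, 2, 1, 1, 1
4, 3, 3, 1, 1, 1
4, 3, 2, 2, 1, 1
4, 2, 2, 2, 2, 1
3, 3, 3, 2, 1, 1
3, 3, 2, 2, 2, 1
3, 2, 2, 2, 2, 2
Counting gives 14.

14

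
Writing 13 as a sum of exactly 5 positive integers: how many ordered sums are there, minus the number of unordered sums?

Ordered (compositions into 5 parts): C(12,4) = 495.
Partitions of 13 into exactly 5 parts: 18.
Difference: 495 − 18 = 477.

477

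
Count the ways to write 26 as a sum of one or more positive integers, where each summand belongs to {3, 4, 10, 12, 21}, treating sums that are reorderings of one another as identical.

Enumerating:
12+10+4
12+4+4+3+3
10+10+3+3
10+4+4+4+4
10+4+3+3+3+3
4+4+4+4+4+3+3
4+4+3+3+3+3+3+3

7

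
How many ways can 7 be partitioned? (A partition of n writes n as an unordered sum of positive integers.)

Listing the qualifying partitions of 7:
7
6+1
5+2
5+1+1
4+3
4+2+1
4+1+1+1
3+3+1
3+2+2
3+2+1+1
3+1+1+1+1
2+2+2+1
2+2+1+1+1
2+1+1+1+1+1
1+1+1+1+1+1+1
That's 15 in total.

15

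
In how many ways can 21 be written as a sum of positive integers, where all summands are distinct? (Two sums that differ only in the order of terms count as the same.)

Counting exhaustively, 76 partitions satisfy the conditions.

76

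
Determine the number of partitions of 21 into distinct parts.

Systematic enumeration (by largest part, then next-largest, …) yields 76.

76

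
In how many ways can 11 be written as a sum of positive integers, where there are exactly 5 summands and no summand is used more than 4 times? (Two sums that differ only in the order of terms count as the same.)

10

The partitions of 11 that satisfy the conditions:
1+1+1+1+7
1+1+1+2+6
1+1+1+3+5
1+1+2+2+5
1+1+1+4+4
1+1+2+3+4
1+2+2+2+4
1+1+3+3+3
1+2+2+3+3
2+2+2+2+3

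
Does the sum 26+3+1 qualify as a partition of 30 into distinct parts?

The parts sum to 30, and the condition 'all summands are distinct' holds.

Yes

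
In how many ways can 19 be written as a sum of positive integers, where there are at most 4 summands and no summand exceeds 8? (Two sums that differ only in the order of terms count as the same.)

28

A partial list (first 12 by largest part):
3,8,8
1,2,8,8
4,7,8
1,3,7,8
2,2,7,8
5,6,8
1,4,6,8
2,3,6,8
1,5,5,8
2,4,5,8
3,3,5,8
3,4,4,8
…and 16 more, for 28 total.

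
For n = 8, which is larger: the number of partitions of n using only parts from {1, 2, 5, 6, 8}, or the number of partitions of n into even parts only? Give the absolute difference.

Partitions of 8 using only parts from {1, 2, 5, 6, 8}: 10.
Partitions of 8 into even parts only: 5.
|10 − 5| = 5.

5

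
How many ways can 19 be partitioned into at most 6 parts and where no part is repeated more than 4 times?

232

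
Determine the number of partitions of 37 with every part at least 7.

63

A partial list (first 12 by largest part):
37
30,7
29,8
28,9
27,10
26,11
25,12
24,13
23,14
23,7,7
22,15
22,8,7
…and 51 more, for 63 total.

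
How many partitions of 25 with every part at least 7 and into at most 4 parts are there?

11

Enumerating:
25
18, 7
17, 8
16, 9
15, 10
14, 11
13, 12
11, 7, 7
10, 8, 7
9, 9, 7
9, 8, 8
That's 11 in total.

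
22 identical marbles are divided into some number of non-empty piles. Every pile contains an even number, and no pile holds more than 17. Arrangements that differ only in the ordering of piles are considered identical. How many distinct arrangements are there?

52

There are too many to list fully; the first 12 (by largest part) are:
6,16
2,4,16
2,2,2,16
8,14
2,6,14
4,4,14
2,2,4,14
2,2,2,2,14
10,12
2,8,12
4,6,12
2,2,6,12
…and 40 more, for 52 total.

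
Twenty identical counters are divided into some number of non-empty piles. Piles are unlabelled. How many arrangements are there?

Enumerating by decreasing first part gives 627 partitions in all.

627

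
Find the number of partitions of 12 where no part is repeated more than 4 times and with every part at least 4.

5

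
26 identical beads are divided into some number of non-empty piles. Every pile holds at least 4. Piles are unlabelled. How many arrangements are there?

There are too many to list fully; the first 12 (by largest part) are:
26
22+4
21+5
20+6
19+7
18+8
18+4+4
17+9
17+5+4
16+10
16+6+4
16+5+5
…and 58 more, for 70 total.

70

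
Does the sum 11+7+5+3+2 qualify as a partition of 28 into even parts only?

No

The parts sum to 28, and the condition 'every summand is even' is violated.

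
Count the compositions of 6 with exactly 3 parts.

A composition of 6 into 3 positive parts is chosen by placing 2 dividers among the 5 gaps between 6 units: C(5,2) = 10.

10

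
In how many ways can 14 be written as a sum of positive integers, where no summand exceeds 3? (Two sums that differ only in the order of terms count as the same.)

Listing the qualifying partitions of 14:
3+3+3+3+2
3+3+3+3+1+1
3+3+3+2+2+1
3+3+3+2+1+1+1
3+3+3+1+1+1+1+1
3+3+2+2+2+2
3+3+2+2+2+1+1
3+3+2+2+1+1+1+1
3+3+2+1+1+1+1+1+1
3+3+1+1+1+1+1+1+1+1
3+2+2+2+2+2+1
3+2+2+2+2+1+1+1
3+2+2+2+1+1+1+1+1
3+2+2+1+1+1+1+1+1+1
3+2+1+1+1+1+1+1+1+1+1
3+1+1+1+1+1+1+1+1+1+1+1
2+2+2+2+2+2+2
2+2+2+2+2+2+1+1
2+2+2+2+2+1+1+1+1
2+2+2+2+1+1+1+1+1+1
2+2+2+1+1+1+1+1+1+1+1
2+2+1+1+1+1+1+1+1+1+1+1
2+1+1+1+1+1+1+1+1+1+1+1+1
1+1+1+1+1+1+1+1+1+1+1+1+1+1

24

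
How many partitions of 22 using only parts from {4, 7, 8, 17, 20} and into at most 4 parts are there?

2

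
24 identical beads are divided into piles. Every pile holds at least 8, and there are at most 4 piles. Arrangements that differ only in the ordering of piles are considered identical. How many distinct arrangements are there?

They are:
24
16+8
15+9
14+10
13+11
12+12
8+8+8

7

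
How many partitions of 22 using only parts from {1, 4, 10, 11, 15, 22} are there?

19

Enumerating:
22
15,4,1,1,1
15,1,1,1,1,1,1,1
11,11
11,10,1
11,4,4,1,1,1
11,4,1,1,1,1,1,1,1
11,1,1,1,1,1,1,1,1,1,1,1
10,10,1,1
10,4,4,4
10,4,4,1,1,1,1
10,4,1,1,1,1,1,1,1,1
10,1,1,1,1,1,1,1,1,1,1,1,1
4,4,4,4,4,1,1
4,4,4,4,1,1,1,1,1,1
4,4,4,1,1,1,1,1,1,1,1,1,1
4,4,1,1,1,1,1,1,1,1,1,1,1,1,1,1
4,1,1,1,1,1,1,1,1,1,1,1,1,1,1,1,1,1,1
1,1,1,1,1,1,1,1,1,1,1,1,1,1,1,1,1,1,1,1,1,1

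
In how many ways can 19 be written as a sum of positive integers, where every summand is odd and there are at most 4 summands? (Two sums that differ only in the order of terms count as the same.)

11

Listing the qualifying partitions of 19:
19
1+1+17
1+3+15
1+5+13
3+3+13
1+7+11
3+5+11
1+9+9
3+7+9
5+5+9
5+7+7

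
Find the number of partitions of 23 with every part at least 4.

39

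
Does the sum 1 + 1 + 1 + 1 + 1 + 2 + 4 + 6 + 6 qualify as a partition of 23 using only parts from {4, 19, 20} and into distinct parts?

No

The parts sum to 23, and the condition 'each summand belongs to {4, 19, 20}' is violated.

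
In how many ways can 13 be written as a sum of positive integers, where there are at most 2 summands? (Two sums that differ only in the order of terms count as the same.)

7

Enumerating:
13
12, 1
11, 2
10, 3
9, 4
8, 5
7, 6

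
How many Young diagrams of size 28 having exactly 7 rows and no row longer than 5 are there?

The partitions of 28 that satisfy the conditions:
5, 5, 5, 5, 5, 2, 1
5, 5, 5, 5, 4, 3, 1
5, 5, 5, 5, 4, 2, 2
5, 5, 5, 5, 3, 3, 2
5, 5, 5, 4, 4, 4, 1
5, 5, 5, 4, 4, 3, 2
5, 5, 5, 4, 3, 3, 3
5, 5, 4, 4, 4, 4, 2
5, 5, 4, 4, 4, 3, 3
5, 4, 4, 4, 4, 4, 3
4, 4, 4, 4, 4, 4, 4
That's 11 in total.

11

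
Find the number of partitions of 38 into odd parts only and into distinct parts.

37

There are too many to list fully; the first 12 (by largest part) are:
37+1
35+3
33+5
31+7
29+9
29+5+3+1
27+11
27+7+3+1
25+13
25+9+3+1
25+7+5+1
23+15
…and 25 more, for 37 total.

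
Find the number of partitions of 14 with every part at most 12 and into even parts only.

Enumerating:
12+2
10+4
10+2+2
8+6
8+4+2
8+2+2+2
6+6+2
6+4+4
6+4+2+2
6+2+2+2+2
4+4+4+2
4+4+2+2+2
4+2+2+2+2+2
2+2+2+2+2+2+2

14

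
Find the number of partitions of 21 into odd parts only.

76

Systematic enumeration (by largest part, then next-largest, …) yields 76.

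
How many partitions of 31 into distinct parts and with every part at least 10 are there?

Listing the qualifying partitions of 31:
31
21, 10
20, 11
19, 12
18, 13
17, 14
16, 15

7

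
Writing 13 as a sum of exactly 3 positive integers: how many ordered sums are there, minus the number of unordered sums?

52

Ordered (compositions into 3 parts): C(12,2) = 66.
Partitions of 13 into exactly 3 parts: 14.
Difference: 66 − 14 = 52.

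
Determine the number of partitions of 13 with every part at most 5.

There are too many to list fully; the first 12 (by largest part) are:
5,5,3
5,5,2,1
5,5,1,1,1
5,4,4
5,4,3,1
5,4,2,2
5,4,2,1,1
5,4,1,1,1,1
5,3,3,2
5,3,3,1,1
5,3,2,2,1
5,3,2,1,1,1
…and 45 more, for 57 total.

57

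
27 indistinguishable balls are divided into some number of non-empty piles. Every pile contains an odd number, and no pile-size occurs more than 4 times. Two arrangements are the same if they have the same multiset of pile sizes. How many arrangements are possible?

92

Enumerating by decreasing first part gives 92 partitions in all.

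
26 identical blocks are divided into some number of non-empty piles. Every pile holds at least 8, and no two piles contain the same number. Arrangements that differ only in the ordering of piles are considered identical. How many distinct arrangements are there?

Enumerating:
26
18 + 8
17 + 9
16 + 10
15 + 11
14 + 12

6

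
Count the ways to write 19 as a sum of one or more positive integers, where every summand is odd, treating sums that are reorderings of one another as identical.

There are too many to list fully; the first 12 (by largest part) are:
19
1,1,17
1,3,15
1,1,1,1,15
1,5,13
3,3,13
1,1,1,3,13
1,1,1,1,1,1,13
1,7,11
3,5,11
1,1,1,5,11
1,1,3,3,11
…and 42 more, for 54 total.

54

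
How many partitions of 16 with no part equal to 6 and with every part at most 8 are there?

146

Enumerating by decreasing first part gives 146 partitions in all.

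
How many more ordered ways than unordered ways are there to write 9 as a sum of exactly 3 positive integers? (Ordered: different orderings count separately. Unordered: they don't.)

21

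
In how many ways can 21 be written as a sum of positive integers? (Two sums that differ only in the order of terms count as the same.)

A full systematic count gives 792.

792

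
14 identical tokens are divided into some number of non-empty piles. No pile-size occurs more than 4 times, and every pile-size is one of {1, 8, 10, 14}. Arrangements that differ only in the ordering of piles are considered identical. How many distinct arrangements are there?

2

The partitions of 14 that satisfy the conditions:
14
10+1+1+1+1
Counting gives 2.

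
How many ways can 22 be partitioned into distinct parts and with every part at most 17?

82

Enumerating by decreasing first part gives 82 partitions in all.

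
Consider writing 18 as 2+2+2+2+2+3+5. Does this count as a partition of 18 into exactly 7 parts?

Yes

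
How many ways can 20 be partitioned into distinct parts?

64

A partial list (first 12 by largest part):
20
19+1
18+2
17+3
17+2+1
16+4
16+3+1
15+5
15+4+1
15+3+2
14+6
14+5+1
…and 52 more, for 64 total.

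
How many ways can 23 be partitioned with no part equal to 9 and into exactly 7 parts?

144

Systematic enumeration (by largest part, then next-largest, …) yields 144.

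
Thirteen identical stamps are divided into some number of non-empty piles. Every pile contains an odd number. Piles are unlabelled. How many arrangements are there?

18

Listing the qualifying partitions of 13:
13
11,1,1
9,3,1
9,1,1,1,1
7,5,1
7,3,3
7,3,1,1,1
7,1,1,1,1,1,1
5,5,3
5,5,1,1,1
5,3,3,1,1
5,3,1,1,1,1,1
5,1,1,1,1,1,1,1,1
3,3,3,3,1
3,3,3,1,1,1,1
3,3,1,1,1,1,1,1,1
3,1,1,1,1,1,1,1,1,1,1
1,1,1,1,1,1,1,1,1,1,1,1,1
Counting gives 18.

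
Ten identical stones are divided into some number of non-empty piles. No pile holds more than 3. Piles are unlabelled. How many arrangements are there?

The partitions of 10 that satisfy the conditions:
3,3,3,1
3,3,2,2
3,3,2,1,1
3,3,1,1,1,1
3,2,2,2,1
3,2,2,1,1,1
3,2,1,1,1,1,1
3,1,1,1,1,1,1,1
2,2,2,2,2
2,2,2,2,1,1
2,2,2,1,1,1,1
2,2,1,1,1,1,1,1
2,1,1,1,1,1,1,1,1
1,1,1,1,1,1,1,1,1,1

14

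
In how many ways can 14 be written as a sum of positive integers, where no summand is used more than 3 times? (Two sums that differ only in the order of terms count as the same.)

Counting exhaustively, 82 partitions satisfy the conditions.

82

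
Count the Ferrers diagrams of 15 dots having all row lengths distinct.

There are too many to list fully; the first 12 (by largest part) are:
15
14, 1
13, 2
12, 3
12, 2, 1
11, 4
11, 3, 1
10, 5
10, 4, 1
10, 3, 2
9, 6
9, 5, 1
…and 15 more, for 27 total.

27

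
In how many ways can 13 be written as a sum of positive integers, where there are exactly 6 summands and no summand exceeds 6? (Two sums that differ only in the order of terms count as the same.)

Enumerating:
6+3+1+1+1+1
6+2+2+1+1+1
5+4+1+1+1+1
5+3+2+1+1+1
5+2+2+2+1+1
4+4+2+1+1+1
4+3+3+1+1+1
4+3+2+2+1+1
4+2+2+2+2+1
3+3+3+2+1+1
3+3+2+2+2+1
3+2+2+2+2+2

12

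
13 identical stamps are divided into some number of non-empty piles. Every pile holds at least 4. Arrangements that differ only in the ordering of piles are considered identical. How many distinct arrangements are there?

5

The partitions of 13 that satisfy the conditions:
13
9+4
8+5
7+6
5+4+4
Counting gives 5.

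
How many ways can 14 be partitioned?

Enumerating by decreasing first part gives 135 partitions in all.

135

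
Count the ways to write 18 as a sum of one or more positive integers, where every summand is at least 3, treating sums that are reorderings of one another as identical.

33

There are too many to list fully; the first 12 (by largest part) are:
18
3,15
4,14
5,13
6,12
3,3,12
7,11
3,4,11
8,10
3,5,10
4,4,10
9,9
…and 21 more, for 33 total.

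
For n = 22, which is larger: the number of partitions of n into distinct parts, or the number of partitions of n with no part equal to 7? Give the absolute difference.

737

Partitions of 22 into distinct parts: 89.
Partitions of 22 with no part equal to 7: 826.
|89 − 826| = 737.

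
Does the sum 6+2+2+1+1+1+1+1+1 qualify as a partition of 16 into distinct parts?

The parts sum to 16, and the condition 'all summands are distinct' is violated.

No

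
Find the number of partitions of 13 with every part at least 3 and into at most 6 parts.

10

The partitions of 13 that satisfy the conditions:
13
10, 3
9, 4
8, 5
7, 6
7, 3, 3
6, 4, 3
5, 5, 3
5, 4, 4
4, 3, 3, 3
Counting gives 10.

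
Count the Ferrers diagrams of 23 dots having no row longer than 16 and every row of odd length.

96

Counting exhaustively, 96 partitions satisfy the conditions.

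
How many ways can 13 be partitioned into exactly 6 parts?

14

Listing the qualifying partitions of 13:
1,1,1,1,1,8
1,1,1,1,2,7
1,1,1,1,3,6
1,1,1,2,2,6
1,1,1,1,4,5
1,1,1,2,3,5
1,1,2,2,2,5
1,1,1,2,4,4
1,1,1,3,3,4
1,1,2,2,3,4
1,2,2,2,2,4
1,1,2,3,3,3
1,2,2,2,3,3
2,2,2,2,2,3
Counting gives 14.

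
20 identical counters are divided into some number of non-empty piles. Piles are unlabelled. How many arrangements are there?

A full systematic count gives 627.

627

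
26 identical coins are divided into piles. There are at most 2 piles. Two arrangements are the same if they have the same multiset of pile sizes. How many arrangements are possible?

14

Listing the qualifying partitions of 26:
26
25 + 1
24 + 2
23 + 3
22 + 4
21 + 5
20 + 6
19 + 7
18 + 8
17 + 9
16 + 10
15 + 11
14 + 12
13 + 13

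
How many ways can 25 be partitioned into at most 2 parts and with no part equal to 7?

Listing the qualifying partitions of 25:
25
24,1
23,2
22,3
21,4
20,5
19,6
17,8
16,9
15,10
14,11
13,12
That's 12 in total.

12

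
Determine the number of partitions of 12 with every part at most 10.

Systematic enumeration (by largest part, then next-largest, …) yields 75.

75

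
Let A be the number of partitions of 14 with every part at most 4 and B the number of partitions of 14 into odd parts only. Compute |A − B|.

Partitions of 14 with every part at most 4: 47.
Partitions of 14 into odd parts only: 22.
|47 − 22| = 25.

25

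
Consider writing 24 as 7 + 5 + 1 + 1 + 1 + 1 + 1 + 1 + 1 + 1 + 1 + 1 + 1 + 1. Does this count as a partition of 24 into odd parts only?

The parts sum to 24, and the condition 'every summand is odd' holds.

Yes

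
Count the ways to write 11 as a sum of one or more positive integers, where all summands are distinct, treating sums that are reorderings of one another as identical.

12

Listing the qualifying partitions of 11:
11
10+1
9+2
8+3
8+2+1
7+4
7+3+1
6+5
6+4+1
6+3+2
5+4+2
5+3+2+1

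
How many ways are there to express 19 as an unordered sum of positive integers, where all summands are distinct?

There are too many to list fully; the first 12 (by largest part) are:
19
1+18
2+17
3+16
1+2+16
4+15
1+3+15
5+14
1+4+14
2+3+14
6+13
1+5+13
…and 42 more, for 54 total.

54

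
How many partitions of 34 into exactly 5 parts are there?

A full systematic count gives 603.

603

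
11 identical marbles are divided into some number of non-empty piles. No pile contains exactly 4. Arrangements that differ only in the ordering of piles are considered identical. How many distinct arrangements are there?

41

There are too many to list fully; the first 12 (by largest part) are:
11
10 + 1
9 + 2
9 + 1 + 1
8 + 3
8 + 2 + 1
8 + 1 + 1 + 1
7 + 3 + 1
7 + 2 + 2
7 + 2 + 1 + 1
7 + 1 + 1 + 1 + 1
6 + 5
…and 29 more, for 41 total.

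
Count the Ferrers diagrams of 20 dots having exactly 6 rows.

Systematic enumeration (by largest part, then next-largest, …) yields 90.

90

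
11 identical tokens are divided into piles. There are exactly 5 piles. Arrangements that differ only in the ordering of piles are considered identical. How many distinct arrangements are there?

10

Listing the qualifying partitions of 11:
7+1+1+1+1
6+2+1+1+1
5+3+1+1+1
5+2+2+1+1
4+4+1+1+1
4+3+2+1+1
4+2+2+2+1
3+3+3+1+1
3+3+2+2+1
3+2+2+2+2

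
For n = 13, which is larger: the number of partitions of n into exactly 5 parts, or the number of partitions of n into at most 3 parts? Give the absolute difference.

3

Partitions of 13 into exactly 5 parts: 18.
Partitions of 13 into at most 3 parts: 21.
|18 − 21| = 3.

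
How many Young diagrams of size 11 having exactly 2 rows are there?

5

Listing the qualifying partitions of 11:
10+1
9+2
8+3
7+4
6+5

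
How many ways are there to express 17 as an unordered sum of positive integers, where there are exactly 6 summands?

44

There are too many to list fully; the first 12 (by largest part) are:
1 + 1 + 1 + 1 + 1 + 12
1 + 1 + 1 + 1 + 2 + 11
1 + 1 + 1 + 1 + 3 + 10
1 + 1 + 1 + 2 + 2 + 10
1 + 1 + 1 + 1 + 4 + 9
1 + 1 + 1 + 2 + 3 + 9
1 + 1 + 2 + 2 + 2 + 9
1 + 1 + 1 + 1 + 5 + 8
1 + 1 + 1 + 2 + 4 + 8
1 + 1 + 1 + 3 + 3 + 8
1 + 1 + 2 + 2 + 3 + 8
1 + 2 + 2 + 2 + 2 + 8
…and 32 more, for 44 total.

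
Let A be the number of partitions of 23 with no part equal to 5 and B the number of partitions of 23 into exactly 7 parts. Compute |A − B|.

Partitions of 23 with no part equal to 5: 870.
Partitions of 23 into exactly 7 parts: 164.
|870 − 164| = 706.

706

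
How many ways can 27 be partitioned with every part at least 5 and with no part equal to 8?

32

There are too many to list fully; the first 12 (by largest part) are:
27
22 + 5
21 + 6
20 + 7
18 + 9
17 + 10
17 + 5 + 5
16 + 11
16 + 6 + 5
15 + 12
15 + 7 + 5
15 + 6 + 6
…and 20 more, for 32 total.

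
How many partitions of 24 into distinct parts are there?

Counting exhaustively, 122 partitions satisfy the conditions.

122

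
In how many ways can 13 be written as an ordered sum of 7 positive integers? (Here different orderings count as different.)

Place 6 bars in the 12 internal gaps of a row of 13 dots: C(12,6) = 924.

924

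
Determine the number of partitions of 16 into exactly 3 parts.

21

They are:
1,1,14
1,2,13
1,3,12
2,2,12
1,4,11
2,3,11
1,5,10
2,4,10
3,3,10
1,6,9
2,5,9
3,4,9
1,7,8
2,6,8
3,5,8
4,4,8
2,7,7
3,6,7
4,5,7
4,6,6
5,5,6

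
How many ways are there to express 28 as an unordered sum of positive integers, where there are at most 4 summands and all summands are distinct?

150

A full systematic count gives 150.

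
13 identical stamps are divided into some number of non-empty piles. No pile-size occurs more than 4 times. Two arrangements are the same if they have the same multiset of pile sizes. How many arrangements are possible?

There are 76 such partitions.

76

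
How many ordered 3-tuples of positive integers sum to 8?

Place 2 bars in the 7 internal gaps of a row of 8 dots: C(7,2) = 21.

21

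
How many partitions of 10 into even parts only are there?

Enumerating:
10
8,2
6,4
6,2,2
4,4,2
4,2,2,2
2,2,2,2,2

7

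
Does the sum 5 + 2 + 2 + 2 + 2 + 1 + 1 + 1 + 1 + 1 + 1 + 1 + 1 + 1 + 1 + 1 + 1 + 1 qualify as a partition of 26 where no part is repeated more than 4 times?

The parts sum to 26, and the condition 'no summand is used more than 4 times' is violated.

No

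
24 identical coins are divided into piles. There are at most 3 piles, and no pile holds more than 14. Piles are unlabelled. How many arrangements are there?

31

There are too many to list fully; the first 12 (by largest part) are:
14 + 10
14 + 9 + 1
14 + 8 + 2
14 + 7 + 3
14 + 6 + 4
14 + 5 + 5
13 + 11
13 + 10 + 1
13 + 9 + 2
13 + 8 + 3
13 + 7 + 4
13 + 6 + 5
…and 19 more, for 31 total.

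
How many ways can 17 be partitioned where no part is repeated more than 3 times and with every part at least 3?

The partitions of 17 that satisfy the conditions:
17
14,3
13,4
12,5
11,6
11,3,3
10,7
10,4,3
9,8
9,5,3
9,4,4
8,6,3
8,5,4
8,3,3,3
7,7,3
7,6,4
7,5,5
7,4,3,3
6,6,5
6,5,3,3
6,4,4,3
5,5,4,3
5,4,4,4
4,4,3,3,3

24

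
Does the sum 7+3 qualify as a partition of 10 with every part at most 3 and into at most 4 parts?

No

The parts sum to 10, and the condition 'no summand exceeds 3' is violated.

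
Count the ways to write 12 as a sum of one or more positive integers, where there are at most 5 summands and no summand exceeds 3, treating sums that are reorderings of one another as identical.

The partitions of 12 that satisfy the conditions:
3 + 3 + 3 + 3
3 + 3 + 3 + 2 + 1
3 + 3 + 2 + 2 + 2

3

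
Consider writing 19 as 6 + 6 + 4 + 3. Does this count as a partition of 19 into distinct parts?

The parts sum to 19, and the condition 'all summands are distinct' is violated.

No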